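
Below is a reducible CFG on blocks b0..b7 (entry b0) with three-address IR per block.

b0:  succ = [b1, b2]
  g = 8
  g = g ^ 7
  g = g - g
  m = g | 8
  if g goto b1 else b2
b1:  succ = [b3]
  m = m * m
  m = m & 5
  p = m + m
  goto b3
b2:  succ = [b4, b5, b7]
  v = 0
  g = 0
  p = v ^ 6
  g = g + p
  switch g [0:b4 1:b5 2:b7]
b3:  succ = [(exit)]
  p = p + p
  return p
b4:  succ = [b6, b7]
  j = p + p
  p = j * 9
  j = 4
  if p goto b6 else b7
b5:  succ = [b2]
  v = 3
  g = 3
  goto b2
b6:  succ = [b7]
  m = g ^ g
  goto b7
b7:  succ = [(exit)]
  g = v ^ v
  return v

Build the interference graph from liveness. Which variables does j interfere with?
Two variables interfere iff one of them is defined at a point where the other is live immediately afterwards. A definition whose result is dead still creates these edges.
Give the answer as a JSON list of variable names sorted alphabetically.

def/use:
  b0: {g,m} / ∅
  b1: {m,p} / {m}
  b2: {g,p,v} / ∅
  b3: {p} / {p}
  b4: {j,p} / {p}
  b5: {g,v} / ∅
  b6: {m} / {g}
  b7: {g} / {v}

Liveness:
  b0: in=∅ out={m}
  b1: in={m} out={p}
  b2: in=∅ out={g,p,v}
  b3: in={p} out=∅
  b4: in={g,p,v} out={g,v}
  b5: in=∅ out=∅
  b6: in={g,v} out={v}
  b7: in={v} out=∅

Interference:
  g — {j,m,p,v}
  j — {g,p,v}
  m — {g,v}
  p — {g,j,v}
  v — {g,j,m,p}

N(j) = ["g", "p", "v"]

Answer: ["g", "p", "v"]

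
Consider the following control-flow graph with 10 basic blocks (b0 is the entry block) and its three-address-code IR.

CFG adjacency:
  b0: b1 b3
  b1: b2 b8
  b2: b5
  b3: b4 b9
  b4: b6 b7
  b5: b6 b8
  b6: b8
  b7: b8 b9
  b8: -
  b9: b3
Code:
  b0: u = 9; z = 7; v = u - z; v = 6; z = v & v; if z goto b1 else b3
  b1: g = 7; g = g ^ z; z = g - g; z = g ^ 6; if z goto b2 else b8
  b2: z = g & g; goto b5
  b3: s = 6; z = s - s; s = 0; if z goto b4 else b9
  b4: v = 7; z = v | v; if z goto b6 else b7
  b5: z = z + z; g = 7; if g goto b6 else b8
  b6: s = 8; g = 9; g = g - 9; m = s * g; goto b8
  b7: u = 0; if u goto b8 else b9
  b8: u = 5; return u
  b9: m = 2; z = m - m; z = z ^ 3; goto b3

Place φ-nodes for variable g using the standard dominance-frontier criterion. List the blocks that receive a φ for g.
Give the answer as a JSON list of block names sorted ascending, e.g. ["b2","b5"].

Answer: ["b6", "b8"]

Derivation:
idom tree: b1←b0 b2←b1 b3←b0 b4←b3 b5←b2 b6←b0 b7←b4 b8←b0 b9←b3
Dom∩ at merges:
  b3: preds {b0,b9}: {b0} ∩ {b0,b3,b9} = {b0}; idom=b0
  b6: preds {b4,b5}: {b0,b3,b4} ∩ {b0,b1,b2,b5} = {b0}; idom=b0
  b8: preds {b1,b5,b6,b7}: {b0,b1} ∩ {b0,b1,b2,b5} ∩ {b0,b6} ∩ {b0,b3,b4,b7} = {b0}; idom=b0
  b9: preds {b3,b7}: {b0,b3} ∩ {b0,b3,b4,b7} = {b0,b3}; idom=b3

DF walk-up:
  join b3 pred b0: · stop@b0
  join b3 pred b9: b9→b3 stop@b0
  join b6 pred b4: b4→b3 stop@b0
  join b6 pred b5: b5→b2→b1 stop@b0
  join b8 pred b1: b1 stop@b0
  join b8 pred b5: b5→b2→b1 stop@b0
  join b8 pred b6: b6 stop@b0
  join b8 pred b7: b7→b4→b3 stop@b0
  join b9 pred b3: · stop@b3
  join b9 pred b7: b7→b4 stop@b3
  b0 → ∅
  b1 → {b6,b8}
  b2 → {b6,b8}
  b3 → {b3,b6,b8}
  b4 → {b6,b8,b9}
  b5 → {b6,b8}
  b6 → {b8}
  b7 → {b8,b9}
  b8 → ∅
  b9 → {b3}

φ for g: defs {b1,b5,b6}
  DF⁺ = {b6,b8}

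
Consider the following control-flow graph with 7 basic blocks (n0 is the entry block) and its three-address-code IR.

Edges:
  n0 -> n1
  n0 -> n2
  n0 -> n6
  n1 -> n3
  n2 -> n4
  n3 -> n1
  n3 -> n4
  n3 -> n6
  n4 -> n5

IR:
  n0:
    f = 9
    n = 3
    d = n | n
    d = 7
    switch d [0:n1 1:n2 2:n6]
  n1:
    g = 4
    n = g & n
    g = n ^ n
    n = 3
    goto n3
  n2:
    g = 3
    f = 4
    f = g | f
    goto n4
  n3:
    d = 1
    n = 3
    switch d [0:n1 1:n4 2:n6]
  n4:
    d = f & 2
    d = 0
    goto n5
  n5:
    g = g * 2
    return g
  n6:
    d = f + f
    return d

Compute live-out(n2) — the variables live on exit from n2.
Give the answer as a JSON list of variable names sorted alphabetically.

Answer: ["f", "g"]

Working:
Block summaries:
  n0: {d,f,n} / ∅
  n1: {g,n} / {n}
  n2: {f,g} / ∅
  n3: {d,n} / ∅
  n4: {d} / {f}
  n5: {g} / {g}
  n6: {d} / {f}

Live sets:
  n0 li=∅ lo={f,n}
  n1 li={f,n} lo={f,g}
  n2 li=∅ lo={f,g}
  n3 li={f,g} lo={f,g,n}
  n4 li={f,g} lo={g}
  n5 li={g} lo=∅
  n6 li={f} lo=∅

live-out(n2) = ["f", "g"]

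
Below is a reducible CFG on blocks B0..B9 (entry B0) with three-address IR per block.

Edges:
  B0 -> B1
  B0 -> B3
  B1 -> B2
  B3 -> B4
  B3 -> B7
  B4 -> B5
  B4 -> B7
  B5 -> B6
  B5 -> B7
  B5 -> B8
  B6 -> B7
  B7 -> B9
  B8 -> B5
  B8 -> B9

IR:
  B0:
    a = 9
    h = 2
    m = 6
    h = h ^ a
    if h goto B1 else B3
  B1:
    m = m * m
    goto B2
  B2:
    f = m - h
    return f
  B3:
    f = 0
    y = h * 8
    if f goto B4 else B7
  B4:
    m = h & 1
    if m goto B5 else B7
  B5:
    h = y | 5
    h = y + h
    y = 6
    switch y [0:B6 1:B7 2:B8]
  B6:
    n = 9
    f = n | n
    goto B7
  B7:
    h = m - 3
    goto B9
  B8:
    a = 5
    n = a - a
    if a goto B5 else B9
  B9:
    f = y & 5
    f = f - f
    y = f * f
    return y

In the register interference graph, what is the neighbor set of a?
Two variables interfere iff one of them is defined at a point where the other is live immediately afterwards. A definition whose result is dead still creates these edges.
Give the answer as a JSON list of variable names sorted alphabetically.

def/use:
  B0 def {a,h,m} use ∅
  B1 def {m} use {m}
  B2 def {f} use {h,m}
  B3 def {f,y} use {h}
  B4 def {m} use {h}
  B5 def {h,y} use {y}
  B6 def {f,n} use ∅
  B7 def {h} use {m}
  B8 def {a,n} use ∅
  B9 def {f,y} use {y}

Live sets:
  live B0: ∅→{h,m}
  live B1: {h,m}→{h,m}
  live B2: {h,m}→∅
  live B3: {h,m}→{h,m,y}
  live B4: {h,y}→{m,y}
  live B5: {m,y}→{m,y}
  live B6: {m,y}→{m,y}
  live B7: {m,y}→{y}
  live B8: {m,y}→{m,y}
  live B9: {y}→∅

Interference:
  a↔{h,m,n,y}
  f↔{h,m,y}
  h↔{a,f,m,y}
  m↔{a,f,h,n,y}
  n↔{a,m,y}
  y↔{a,f,h,m,n}

N(a) = ["h", "m", "n", "y"]

Answer: ["h", "m", "n", "y"]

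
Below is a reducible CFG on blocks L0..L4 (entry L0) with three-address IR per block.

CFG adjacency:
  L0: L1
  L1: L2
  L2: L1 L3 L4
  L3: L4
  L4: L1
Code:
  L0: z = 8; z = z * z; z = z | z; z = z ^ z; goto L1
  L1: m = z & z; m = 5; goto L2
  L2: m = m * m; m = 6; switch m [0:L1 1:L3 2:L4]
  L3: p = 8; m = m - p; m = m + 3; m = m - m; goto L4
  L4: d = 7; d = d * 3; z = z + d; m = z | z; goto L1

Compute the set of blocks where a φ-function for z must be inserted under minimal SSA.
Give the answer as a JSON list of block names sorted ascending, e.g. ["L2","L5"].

Answer: ["L1"]

Working:
idom tree: L1←L0 L2←L1 L3←L2 L4←L2
Dom∩ at merges:
  L1: preds {L0,L2,L4}: {L0} ∩ {L0,L1,L2} ∩ {L0,L1,L2,L4} = {L0}; idom=L0
  L4: preds {L2,L3}: {L0,L1,L2} ∩ {L0,L1,L2,L3} = {L0,L1,L2}; idom=L2

DF walk-up:
  L1←L0: walk · to L0
  L1←L2: walk L2→L1 to L0
  L1←L4: walk L4→L2→L1 to L0
  L4←L2: walk · to L2
  L4←L3: walk L3 to L2
  L0 → ∅
  L1 → {L1}
  L2 → {L1}
  L3 → {L4}
  L4 → {L1}

φ for z: defs {L0,L4}
  DF⁺ = {L1}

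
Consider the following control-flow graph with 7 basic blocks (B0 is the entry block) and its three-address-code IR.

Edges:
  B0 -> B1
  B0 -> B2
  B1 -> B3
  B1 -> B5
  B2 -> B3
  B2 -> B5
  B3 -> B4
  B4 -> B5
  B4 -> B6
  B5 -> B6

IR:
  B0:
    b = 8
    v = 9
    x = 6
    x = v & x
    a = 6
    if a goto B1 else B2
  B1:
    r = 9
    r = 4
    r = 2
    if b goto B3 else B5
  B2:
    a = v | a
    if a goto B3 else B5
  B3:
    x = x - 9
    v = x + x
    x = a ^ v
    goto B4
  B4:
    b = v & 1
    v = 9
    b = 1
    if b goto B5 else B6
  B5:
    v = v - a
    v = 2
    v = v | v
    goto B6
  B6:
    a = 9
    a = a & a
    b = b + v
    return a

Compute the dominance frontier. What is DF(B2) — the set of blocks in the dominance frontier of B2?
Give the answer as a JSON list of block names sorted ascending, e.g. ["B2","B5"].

Answer: ["B3", "B5"]

Derivation:
idom tree: B1←B0 B2←B0 B3←B0 B4←B3 B5←B0 B6←B0
Dom∩ at merges:
  B3: preds {B1,B2}: {B0,B1} ∩ {B0,B2} = {B0}; idom=B0
  B5: preds {B1,B2,B4}: {B0,B1} ∩ {B0,B2} ∩ {B0,B3,B4} = {B0}; idom=B0
  B6: preds {B4,B5}: {B0,B3,B4} ∩ {B0,B5} = {B0}; idom=B0

DF derivation:
  B3←B1: walk B1 to B0
  B3←B2: walk B2 to B0
  B5←B1: walk B1 to B0
  B5←B2: walk B2 to B0
  B5←B4: walk B4→B3 to B0
  B6←B4: walk B4→B3 to B0
  B6←B5: walk B5 to B0
  B0 → ∅
  B1 → {B3,B5}
  B2 → {B3,B5}
  B3 → {B5,B6}
  B4 → {B5,B6}
  B5 → {B6}
  B6 → ∅

DF(B2) = ["B3", "B5"]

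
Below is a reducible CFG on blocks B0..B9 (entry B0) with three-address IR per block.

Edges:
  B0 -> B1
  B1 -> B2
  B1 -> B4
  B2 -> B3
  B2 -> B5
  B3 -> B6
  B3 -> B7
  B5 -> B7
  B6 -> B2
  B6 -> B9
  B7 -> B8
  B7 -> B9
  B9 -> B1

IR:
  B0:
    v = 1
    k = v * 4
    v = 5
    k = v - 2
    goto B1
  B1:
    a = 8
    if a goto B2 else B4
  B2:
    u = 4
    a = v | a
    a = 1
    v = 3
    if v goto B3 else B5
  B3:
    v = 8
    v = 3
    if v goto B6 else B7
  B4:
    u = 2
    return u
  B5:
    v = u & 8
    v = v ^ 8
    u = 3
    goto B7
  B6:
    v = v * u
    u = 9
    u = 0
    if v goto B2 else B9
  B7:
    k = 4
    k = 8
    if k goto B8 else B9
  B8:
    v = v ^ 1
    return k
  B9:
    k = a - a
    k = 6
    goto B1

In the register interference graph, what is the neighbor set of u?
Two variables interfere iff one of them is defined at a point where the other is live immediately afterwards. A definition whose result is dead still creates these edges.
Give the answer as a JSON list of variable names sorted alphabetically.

Block summaries:
  B0: def={k,v} ue=∅
  B1: def={a} ue=∅
  B2: def={a,u,v} ue={a,v}
  B3: def={v} ue=∅
  B4: def={u} ue=∅
  B5: def={u,v} ue={u}
  B6: def={u,v} ue={u,v}
  B7: def={k} ue=∅
  B8: def={v} ue={k,v}
  B9: def={k} ue={a}

Liveness:
  live B0: ∅→{v}
  live B1: {v}→{a,v}
  live B2: {a,v}→{a,u}
  live B3: {a,u}→{a,u,v}
  live B4: ∅→∅
  live B5: {a,u}→{a,v}
  live B6: {a,u,v}→{a,v}
  live B7: {a,v}→{a,k,v}
  live B8: {k,v}→∅
  live B9: {a,v}→{v}

Interference:
  a: {k,u,v}
  k: {a,v}
  u: {a,v}
  v: {a,k,u}

N(u) = ["a", "v"]

Answer: ["a", "v"]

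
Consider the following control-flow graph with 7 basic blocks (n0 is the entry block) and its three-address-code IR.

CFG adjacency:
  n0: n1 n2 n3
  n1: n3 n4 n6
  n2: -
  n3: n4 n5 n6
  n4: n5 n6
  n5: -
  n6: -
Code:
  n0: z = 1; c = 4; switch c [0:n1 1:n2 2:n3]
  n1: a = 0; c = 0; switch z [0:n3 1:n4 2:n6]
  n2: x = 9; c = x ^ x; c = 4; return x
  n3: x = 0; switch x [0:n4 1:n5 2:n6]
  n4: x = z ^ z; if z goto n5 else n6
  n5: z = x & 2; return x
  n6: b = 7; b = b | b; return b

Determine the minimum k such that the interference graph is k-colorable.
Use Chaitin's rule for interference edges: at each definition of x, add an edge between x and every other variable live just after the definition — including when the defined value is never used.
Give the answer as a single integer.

Answer: 3

Working:
def/use:
  n0: {c,z} / ∅
  n1: {a,c} / {z}
  n2: {c,x} / ∅
  n3: {x} / ∅
  n4: {x} / {z}
  n5: {z} / {x}
  n6: {b} / ∅

Liveness:
  live n0: ∅→{z}
  live n1: {z}→{z}
  live n2: ∅→∅
  live n3: {z}→{x,z}
  live n4: {z}→{x}
  live n5: {x}→∅
  live n6: ∅→∅

Interfere edges:
  a: {z}
  b: ∅
  c: {x,z}
  x: {c,z}
  z: {a,c,x}

Chromatic number:
  {c,x,z} pairwise interfere (3-clique) ⇒ χ ≥ 3
  3-colouring: r0={b,z}  r1={a,c}  r2={x}
  χ = 3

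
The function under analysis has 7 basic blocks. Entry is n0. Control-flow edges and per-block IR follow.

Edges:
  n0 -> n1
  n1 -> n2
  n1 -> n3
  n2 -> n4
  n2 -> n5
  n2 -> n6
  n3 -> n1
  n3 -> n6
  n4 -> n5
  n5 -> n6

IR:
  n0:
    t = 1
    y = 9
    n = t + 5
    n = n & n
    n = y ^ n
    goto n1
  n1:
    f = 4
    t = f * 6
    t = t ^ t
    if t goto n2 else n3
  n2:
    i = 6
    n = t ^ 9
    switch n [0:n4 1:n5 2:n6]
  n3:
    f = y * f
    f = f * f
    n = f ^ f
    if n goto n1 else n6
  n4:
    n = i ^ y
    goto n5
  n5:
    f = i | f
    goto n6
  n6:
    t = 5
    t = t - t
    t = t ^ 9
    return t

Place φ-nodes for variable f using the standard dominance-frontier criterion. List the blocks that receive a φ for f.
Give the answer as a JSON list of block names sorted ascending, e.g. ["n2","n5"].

idom tree: n1←n0 n2←n1 n3←n1 n4←n2 n5←n2 n6←n1
Join-block Dom:
  n1: preds {n0,n3}: {n0} ∩ {n0,n1,n3} = {n0}; idom=n0
  n5: preds {n2,n4}: {n0,n1,n2} ∩ {n0,n1,n2,n4} = {n0,n1,n2}; idom=n2
  n6: preds {n2,n3,n5}: {n0,n1,n2} ∩ {n0,n1,n3} ∩ {n0,n1,n2,n5} = {n0,n1}; idom=n1

Frontier:
  n1←n0: walk · to n0
  n1←n3: walk n3→n1 to n0
  n5←n2: walk · to n2
  n5←n4: walk n4 to n2
  n6←n2: walk n2 to n1
  n6←n3: walk n3 to n1
  n6←n5: walk n5→n2 to n1
  n0 → ∅
  n1 → {n1}
  n2 → {n6}
  n3 → {n1,n6}
  n4 → {n5}
  n5 → {n6}
  n6 → ∅

φ for f: defs {n1,n3,n5}
  DF⁺ = {n1,n6}

Answer: ["n1", "n6"]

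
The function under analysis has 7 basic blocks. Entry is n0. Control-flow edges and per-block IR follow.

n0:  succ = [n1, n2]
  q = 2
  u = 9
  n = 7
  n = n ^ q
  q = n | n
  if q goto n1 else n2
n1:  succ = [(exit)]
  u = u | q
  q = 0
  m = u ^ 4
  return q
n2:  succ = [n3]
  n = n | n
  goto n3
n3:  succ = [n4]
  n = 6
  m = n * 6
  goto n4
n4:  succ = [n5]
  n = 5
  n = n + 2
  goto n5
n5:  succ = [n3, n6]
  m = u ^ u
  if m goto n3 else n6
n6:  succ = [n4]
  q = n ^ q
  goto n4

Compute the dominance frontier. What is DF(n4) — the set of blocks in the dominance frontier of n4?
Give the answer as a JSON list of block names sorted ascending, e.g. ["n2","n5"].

Answer: ["n3", "n4"]

Working:
idom tree: n1←n0 n2←n0 n3←n2 n4←n3 n5←n4 n6←n5
Join-block Dom:
  n3: preds {n2,n5}: {n0,n2} ∩ {n0,n2,n3,n4,n5} = {n0,n2}; idom=n2
  n4: preds {n3,n6}: {n0,n2,n3} ∩ {n0,n2,n3,n4,n5,n6} = {n0,n2,n3}; idom=n3

DF derivation:
  join n3 pred n2: · stop@n2
  join n3 pred n5: n5→n4→n3 stop@n2
  join n4 pred n3: · stop@n3
  join n4 pred n6: n6→n5→n4 stop@n3
  DF(n0)=∅
  DF(n1)=∅
  DF(n2)=∅
  DF(n3)={n3}
  DF(n4)={n3,n4}
  DF(n5)={n3,n4}
  DF(n6)={n4}

DF(n4) = ["n3", "n4"]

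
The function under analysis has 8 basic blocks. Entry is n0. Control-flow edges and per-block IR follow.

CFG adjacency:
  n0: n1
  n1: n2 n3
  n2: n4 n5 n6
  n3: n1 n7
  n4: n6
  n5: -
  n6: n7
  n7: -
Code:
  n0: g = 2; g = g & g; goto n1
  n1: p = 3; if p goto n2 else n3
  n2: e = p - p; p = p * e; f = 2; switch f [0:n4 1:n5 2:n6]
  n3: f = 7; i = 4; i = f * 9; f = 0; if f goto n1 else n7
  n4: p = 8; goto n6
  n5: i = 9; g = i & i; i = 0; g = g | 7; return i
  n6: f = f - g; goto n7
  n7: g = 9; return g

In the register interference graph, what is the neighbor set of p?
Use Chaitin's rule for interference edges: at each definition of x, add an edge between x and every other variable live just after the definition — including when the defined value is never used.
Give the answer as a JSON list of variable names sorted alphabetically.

Answer: ["e", "f", "g"]

Analysis:
Per-block:
  n0: def={g} ue=∅
  n1: def={p} ue=∅
  n2: def={e,f,p} ue={p}
  n3: def={f,i} ue=∅
  n4: def={p} ue=∅
  n5: def={g,i} ue=∅
  n6: def={f} ue={f,g}
  n7: def={g} ue=∅

Liveness:
  live n0: ∅→{g}
  live n1: {g}→{g,p}
  live n2: {g,p}→{f,g}
  live n3: {g}→{g}
  live n4: {f,g}→{f,g}
  live n5: ∅→∅
  live n6: {f,g}→∅
  live n7: ∅→∅

Interference:
  e↔{g,p}
  f↔{g,i,p}
  g↔{e,f,i,p}
  i↔{f,g}
  p↔{e,f,g}

N(p) = ["e", "f", "g"]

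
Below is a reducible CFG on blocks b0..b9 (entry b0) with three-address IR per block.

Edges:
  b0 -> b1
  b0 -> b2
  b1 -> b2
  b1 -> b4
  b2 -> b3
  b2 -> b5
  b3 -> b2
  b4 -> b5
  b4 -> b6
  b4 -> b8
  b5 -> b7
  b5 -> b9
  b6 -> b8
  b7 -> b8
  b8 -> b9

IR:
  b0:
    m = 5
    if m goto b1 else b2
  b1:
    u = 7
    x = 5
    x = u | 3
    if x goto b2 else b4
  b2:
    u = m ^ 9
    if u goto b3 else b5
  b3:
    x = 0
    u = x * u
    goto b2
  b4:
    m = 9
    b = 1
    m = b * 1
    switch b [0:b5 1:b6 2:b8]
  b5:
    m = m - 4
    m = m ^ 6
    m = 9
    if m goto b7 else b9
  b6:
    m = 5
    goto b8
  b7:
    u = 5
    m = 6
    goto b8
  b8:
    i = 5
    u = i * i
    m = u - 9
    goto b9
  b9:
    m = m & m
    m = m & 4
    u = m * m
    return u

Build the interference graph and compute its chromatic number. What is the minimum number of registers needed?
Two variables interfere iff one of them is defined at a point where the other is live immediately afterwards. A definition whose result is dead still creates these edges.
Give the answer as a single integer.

Per-block:
  b0: {m} / ∅
  b1: {u,x} / ∅
  b2: {u} / {m}
  b3: {u,x} / {u}
  b4: {b,m} / ∅
  b5: {m} / {m}
  b6: {m} / ∅
  b7: {m,u} / ∅
  b8: {i,m,u} / ∅
  b9: {m,u} / {m}

Backward fixpoint:
  live b0: ∅→{m}
  live b1: {m}→{m}
  live b2: {m}→{m,u}
  live b3: {m,u}→{m}
  live b4: ∅→{m}
  live b5: {m}→{m}
  live b6: ∅→∅
  live b7: ∅→∅
  live b8: ∅→{m}
  live b9: {m}→∅

Conflict graph:
  b — {m}
  i — ∅
  m — {b,u,x}
  u — {m,x}
  x — {m,u}

Chromatic number:
  lower bound: {m,u,x} mutually conflict ⇒ χ ≥ 3
  3-colouring: r0={i,m}  r1={b,u}  r2={x}
  χ = 3

Answer: 3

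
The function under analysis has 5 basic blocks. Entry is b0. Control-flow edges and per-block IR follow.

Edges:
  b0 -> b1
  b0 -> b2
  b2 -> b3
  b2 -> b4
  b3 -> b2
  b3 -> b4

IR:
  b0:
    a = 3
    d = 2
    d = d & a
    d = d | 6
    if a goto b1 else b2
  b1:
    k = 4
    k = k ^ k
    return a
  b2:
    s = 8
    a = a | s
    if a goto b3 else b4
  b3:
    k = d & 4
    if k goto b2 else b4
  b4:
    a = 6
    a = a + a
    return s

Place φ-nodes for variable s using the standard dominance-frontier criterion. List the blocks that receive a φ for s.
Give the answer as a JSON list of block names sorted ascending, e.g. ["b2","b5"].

idom tree: b1←b0 b2←b0 b3←b2 b4←b2
Dom at joins:
  b2: preds {b0,b3}: {b0} ∩ {b0,b2,b3} = {b0}; idom=b0
  b4: preds {b2,b3}: {b0,b2} ∩ {b0,b2,b3} = {b0,b2}; idom=b2

DF walk-up:
  b2←b0: walk · to b0
  b2←b3: walk b3→b2 to b0
  b4←b2: walk · to b2
  b4←b3: walk b3 to b2
  b0 → ∅
  b1 → ∅
  b2 → {b2}
  b3 → {b2,b4}
  b4 → ∅

φ for s: defs {b2}
  DF⁺ = {b2}

Answer: ["b2"]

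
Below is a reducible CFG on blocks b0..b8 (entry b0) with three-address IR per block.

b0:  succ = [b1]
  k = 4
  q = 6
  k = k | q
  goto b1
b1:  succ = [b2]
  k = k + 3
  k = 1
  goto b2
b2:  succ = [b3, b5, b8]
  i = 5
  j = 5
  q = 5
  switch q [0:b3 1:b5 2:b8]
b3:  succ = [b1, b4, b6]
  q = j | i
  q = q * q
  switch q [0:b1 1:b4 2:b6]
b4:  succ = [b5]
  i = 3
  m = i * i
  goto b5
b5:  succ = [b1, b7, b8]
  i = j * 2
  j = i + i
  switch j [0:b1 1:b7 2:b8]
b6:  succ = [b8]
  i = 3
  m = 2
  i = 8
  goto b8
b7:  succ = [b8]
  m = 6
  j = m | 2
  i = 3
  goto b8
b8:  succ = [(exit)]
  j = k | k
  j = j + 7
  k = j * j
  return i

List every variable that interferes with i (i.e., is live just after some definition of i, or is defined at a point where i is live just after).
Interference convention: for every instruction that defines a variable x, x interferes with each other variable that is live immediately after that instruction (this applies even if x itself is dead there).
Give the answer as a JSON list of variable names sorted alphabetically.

Answer: ["j", "k", "q"]

Derivation:
def/use:
  b0: def={k,q} ue=∅
  b1: def={k} ue={k}
  b2: def={i,j,q} ue=∅
  b3: def={q} ue={i,j}
  b4: def={i,m} ue=∅
  b5: def={i,j} ue={j}
  b6: def={i,m} ue=∅
  b7: def={i,j,m} ue=∅
  b8: def={j,k} ue={i,k}

Liveness:
  b0 li=∅ lo={k}
  b1 li={k} lo={k}
  b2 li={k} lo={i,j,k}
  b3 li={i,j,k} lo={j,k}
  b4 li={j,k} lo={j,k}
  b5 li={j,k} lo={i,k}
  b6 li={k} lo={i,k}
  b7 li={k} lo={i,k}
  b8 li={i,k} lo=∅

Interference:
  i↔{j,k,q}
  j↔{i,k,m,q}
  k↔{i,j,m,q}
  m↔{j,k}
  q↔{i,j,k}

N(i) = ["j", "k", "q"]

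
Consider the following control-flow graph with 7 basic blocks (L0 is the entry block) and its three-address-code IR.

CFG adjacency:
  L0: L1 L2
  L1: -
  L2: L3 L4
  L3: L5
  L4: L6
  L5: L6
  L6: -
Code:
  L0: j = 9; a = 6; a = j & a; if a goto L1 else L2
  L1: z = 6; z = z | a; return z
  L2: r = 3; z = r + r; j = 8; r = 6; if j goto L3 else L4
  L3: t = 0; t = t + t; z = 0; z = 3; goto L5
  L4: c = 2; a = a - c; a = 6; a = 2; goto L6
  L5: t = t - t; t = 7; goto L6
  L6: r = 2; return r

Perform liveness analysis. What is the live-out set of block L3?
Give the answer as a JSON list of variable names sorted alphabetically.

Block summaries:
  L0 def {a,j} use ∅
  L1 def {z} use {a}
  L2 def {j,r,z} use ∅
  L3 def {t,z} use ∅
  L4 def {a,c} use {a}
  L5 def {t} use {t}
  L6 def {r} use ∅

Liveness:
  live L0: ∅→{a}
  live L1: {a}→∅
  live L2: {a}→{a}
  live L3: ∅→{t}
  live L4: {a}→∅
  live L5: {t}→∅
  live L6: ∅→∅

live-out(L3) = ["t"]

Answer: ["t"]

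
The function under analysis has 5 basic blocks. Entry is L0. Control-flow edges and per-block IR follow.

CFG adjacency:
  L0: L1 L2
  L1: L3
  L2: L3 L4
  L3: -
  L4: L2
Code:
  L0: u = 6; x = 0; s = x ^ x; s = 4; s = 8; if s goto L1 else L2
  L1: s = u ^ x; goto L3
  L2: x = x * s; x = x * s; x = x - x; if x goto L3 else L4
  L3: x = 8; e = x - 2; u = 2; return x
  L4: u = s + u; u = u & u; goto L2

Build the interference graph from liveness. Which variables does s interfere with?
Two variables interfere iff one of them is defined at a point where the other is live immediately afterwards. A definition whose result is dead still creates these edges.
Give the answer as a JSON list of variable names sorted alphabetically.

Answer: ["u", "x"]

Working:
Block summaries:
  L0 def {s,u,x} use ∅
  L1 def {s} use {u,x}
  L2 def {x} use {s,x}
  L3 def {e,u,x} use ∅
  L4 def {u} use {s,u}

Backward fixpoint:
  live L0: ∅→{s,u,x}
  live L1: {u,x}→∅
  live L2: {s,u,x}→{s,u,x}
  live L3: ∅→∅
  live L4: {s,u,x}→{s,u,x}

Interfere edges:
  e↔{x}
  s↔{u,x}
  u↔{s,x}
  x↔{e,s,u}

N(s) = ["u", "x"]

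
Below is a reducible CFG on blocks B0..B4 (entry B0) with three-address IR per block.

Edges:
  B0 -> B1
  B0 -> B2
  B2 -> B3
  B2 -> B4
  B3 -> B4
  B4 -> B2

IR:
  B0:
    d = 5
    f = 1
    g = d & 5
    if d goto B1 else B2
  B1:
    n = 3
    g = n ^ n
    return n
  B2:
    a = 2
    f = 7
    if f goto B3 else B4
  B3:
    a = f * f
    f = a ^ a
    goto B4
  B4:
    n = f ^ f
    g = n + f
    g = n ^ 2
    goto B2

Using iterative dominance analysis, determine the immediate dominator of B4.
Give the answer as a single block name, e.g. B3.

Answer: B2

Analysis:
idom tree: B1←B0 B2←B0 B3←B2 B4←B2
Join-block Dom:
  B2: preds {B0,B4}: {B0} ∩ {B0,B2,B4} = {B0}; idom=B0
  B4: preds {B2,B3}: {B0,B2} ∩ {B0,B2,B3} = {B0,B2}; idom=B2

idom(B4) = B2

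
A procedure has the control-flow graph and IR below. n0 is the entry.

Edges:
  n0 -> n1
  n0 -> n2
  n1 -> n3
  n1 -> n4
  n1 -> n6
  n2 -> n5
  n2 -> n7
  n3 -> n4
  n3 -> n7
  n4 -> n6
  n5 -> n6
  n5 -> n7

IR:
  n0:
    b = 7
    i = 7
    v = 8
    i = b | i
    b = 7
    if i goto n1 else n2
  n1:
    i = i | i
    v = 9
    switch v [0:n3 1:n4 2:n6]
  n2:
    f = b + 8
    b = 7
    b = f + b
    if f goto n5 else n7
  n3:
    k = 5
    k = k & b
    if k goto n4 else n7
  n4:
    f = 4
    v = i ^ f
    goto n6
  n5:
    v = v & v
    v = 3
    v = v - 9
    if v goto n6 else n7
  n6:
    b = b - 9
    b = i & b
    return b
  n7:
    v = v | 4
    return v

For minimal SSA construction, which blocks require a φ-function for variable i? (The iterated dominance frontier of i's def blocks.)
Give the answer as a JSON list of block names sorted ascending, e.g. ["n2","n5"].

idom tree: n1←n0 n2←n0 n3←n1 n4←n1 n5←n2 n6←n0 n7←n0
Dom at joins:
  n4: preds {n1,n3}: {n0,n1} ∩ {n0,n1,n3} = {n0,n1}; idom=n1
  n6: preds {n1,n4,n5}: {n0,n1} ∩ {n0,n1,n4} ∩ {n0,n2,n5} = {n0}; idom=n0
  n7: preds {n2,n3,n5}: {n0,n2} ∩ {n0,n1,n3} ∩ {n0,n2,n5} = {n0}; idom=n0

Frontier:
  n4←n1: walk · to n1
  n4←n3: walk n3 to n1
  n6←n1: walk n1 to n0
  n6←n4: walk n4→n1 to n0
  n6←n5: walk n5→n2 to n0
  n7←n2: walk n2 to n0
  n7←n3: walk n3→n1 to n0
  n7←n5: walk n5→n2 to n0
  n0: DF=∅
  n1: DF={n6,n7}
  n2: DF={n6,n7}
  n3: DF={n4,n7}
  n4: DF={n6}
  n5: DF={n6,n7}
  n6: DF=∅
  n7: DF=∅

φ for i: defs {n0,n1}
  DF⁺ = {n6,n7}

Answer: ["n6", "n7"]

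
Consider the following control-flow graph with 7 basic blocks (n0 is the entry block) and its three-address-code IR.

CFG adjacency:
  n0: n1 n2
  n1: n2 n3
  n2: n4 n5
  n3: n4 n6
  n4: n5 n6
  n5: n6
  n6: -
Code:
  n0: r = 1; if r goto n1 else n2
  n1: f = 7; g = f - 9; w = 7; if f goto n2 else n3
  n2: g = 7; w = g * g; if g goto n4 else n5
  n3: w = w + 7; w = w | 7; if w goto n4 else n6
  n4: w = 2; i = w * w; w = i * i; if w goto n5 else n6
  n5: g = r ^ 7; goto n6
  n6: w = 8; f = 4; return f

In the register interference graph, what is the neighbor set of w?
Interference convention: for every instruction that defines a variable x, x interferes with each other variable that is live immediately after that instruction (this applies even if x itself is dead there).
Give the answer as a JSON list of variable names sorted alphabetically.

Per-block:
  n0 def {r} use ∅
  n1 def {f,g,w} use ∅
  n2 def {g,w} use ∅
  n3 def {w} use {w}
  n4 def {i,w} use ∅
  n5 def {g} use {r}
  n6 def {f,w} use ∅

Liveness:
  live n0: ∅→{r}
  live n1: {r}→{r,w}
  live n2: {r}→{r}
  live n3: {r,w}→{r}
  live n4: {r}→{r}
  live n5: {r}→∅
  live n6: ∅→∅

Interfere edges:
  f: {g,r,w}
  g: {f,r,w}
  i: {r}
  r: {f,g,i,w}
  w: {f,g,r}

N(w) = ["f", "g", "r"]

Answer: ["f", "g", "r"]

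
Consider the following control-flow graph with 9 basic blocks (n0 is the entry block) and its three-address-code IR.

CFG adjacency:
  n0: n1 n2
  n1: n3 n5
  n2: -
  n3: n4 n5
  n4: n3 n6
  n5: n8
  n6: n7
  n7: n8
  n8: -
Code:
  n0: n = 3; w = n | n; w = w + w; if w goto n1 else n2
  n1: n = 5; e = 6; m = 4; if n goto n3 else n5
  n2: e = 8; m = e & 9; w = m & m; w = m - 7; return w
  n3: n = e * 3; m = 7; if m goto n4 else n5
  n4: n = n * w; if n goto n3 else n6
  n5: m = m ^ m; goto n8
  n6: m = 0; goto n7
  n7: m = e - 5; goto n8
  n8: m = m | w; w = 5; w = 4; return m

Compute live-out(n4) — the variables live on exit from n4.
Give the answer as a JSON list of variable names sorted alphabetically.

Answer: ["e", "w"]

Derivation:
Block summaries:
  n0 def {n,w} use ∅
  n1 def {e,m,n} use ∅
  n2 def {e,m,w} use ∅
  n3 def {m,n} use {e}
  n4 def {n} use {n,w}
  n5 def {m} use {m}
  n6 def {m} use ∅
  n7 def {m} use {e}
  n8 def {m,w} use {m,w}

Backward fixpoint:
  live n0: ∅→{w}
  live n1: {w}→{e,m,w}
  live n2: ∅→∅
  live n3: {e,w}→{e,m,n,w}
  live n4: {e,n,w}→{e,w}
  live n5: {m,w}→{m,w}
  live n6: {e,w}→{e,w}
  live n7: {e,w}→{m,w}
  live n8: {m,w}→∅

live-out(n4) = ["e", "w"]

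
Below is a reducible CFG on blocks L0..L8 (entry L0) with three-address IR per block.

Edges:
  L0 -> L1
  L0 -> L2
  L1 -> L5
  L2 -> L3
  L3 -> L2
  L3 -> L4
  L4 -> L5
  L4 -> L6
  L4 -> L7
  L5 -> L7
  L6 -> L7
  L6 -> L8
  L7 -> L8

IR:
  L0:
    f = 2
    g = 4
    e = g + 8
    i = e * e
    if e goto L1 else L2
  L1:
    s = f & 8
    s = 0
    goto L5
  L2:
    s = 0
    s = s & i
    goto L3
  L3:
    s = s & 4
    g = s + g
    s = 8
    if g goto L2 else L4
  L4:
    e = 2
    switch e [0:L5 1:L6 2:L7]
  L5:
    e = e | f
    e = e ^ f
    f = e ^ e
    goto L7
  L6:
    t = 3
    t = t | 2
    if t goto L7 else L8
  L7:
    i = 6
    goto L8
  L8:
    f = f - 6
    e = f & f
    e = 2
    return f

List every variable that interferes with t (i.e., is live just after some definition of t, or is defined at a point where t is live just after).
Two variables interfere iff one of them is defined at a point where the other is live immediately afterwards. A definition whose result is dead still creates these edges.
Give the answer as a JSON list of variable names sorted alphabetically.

Block summaries:
  L0: {e,f,g,i} / ∅
  L1: {s} / {f}
  L2: {s} / {i}
  L3: {g,s} / {g,s}
  L4: {e} / ∅
  L5: {e,f} / {e,f}
  L6: {t} / ∅
  L7: {i} / ∅
  L8: {e,f} / {f}

Backward fixpoint:
  L0 li=∅ lo={e,f,g,i}
  L1 li={e,f} lo={e,f}
  L2 li={f,g,i} lo={f,g,i,s}
  L3 li={f,g,i,s} lo={f,g,i}
  L4 li={f} lo={e,f}
  L5 li={e,f} lo={f}
  L6 li={f} lo={f}
  L7 li={f} lo={f}
  L8 li={f} lo=∅

Interfere edges:
  e↔{f,g,i,s}
  f↔{e,g,i,s,t}
  g↔{e,f,i,s}
  i↔{e,f,g,s}
  s↔{e,f,g,i}
  t↔{f}

N(t) = ["f"]

Answer: ["f"]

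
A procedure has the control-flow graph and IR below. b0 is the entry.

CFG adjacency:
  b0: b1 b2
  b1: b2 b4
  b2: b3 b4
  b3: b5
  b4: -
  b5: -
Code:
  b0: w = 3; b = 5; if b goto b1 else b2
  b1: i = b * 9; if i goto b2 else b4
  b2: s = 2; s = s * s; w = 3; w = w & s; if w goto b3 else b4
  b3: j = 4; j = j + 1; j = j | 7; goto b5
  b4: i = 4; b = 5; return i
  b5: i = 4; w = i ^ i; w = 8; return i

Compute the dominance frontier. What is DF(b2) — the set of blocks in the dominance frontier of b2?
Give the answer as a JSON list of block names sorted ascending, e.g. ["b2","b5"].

Answer: ["b4"]

Derivation:
idom tree: b1←b0 b2←b0 b3←b2 b4←b0 b5←b3
Dom at joins:
  b2: preds {b0,b1}: {b0} ∩ {b0,b1} = {b0}; idom=b0
  b4: preds {b1,b2}: {b0,b1} ∩ {b0,b2} = {b0}; idom=b0

DF derivation:
  join b2 pred b0: · stop@b0
  join b2 pred b1: b1 stop@b0
  join b4 pred b1: b1 stop@b0
  join b4 pred b2: b2 stop@b0
  DF(b0)=∅
  DF(b1)={b2,b4}
  DF(b2)={b4}
  DF(b3)=∅
  DF(b4)=∅
  DF(b5)=∅

DF(b2) = ["b4"]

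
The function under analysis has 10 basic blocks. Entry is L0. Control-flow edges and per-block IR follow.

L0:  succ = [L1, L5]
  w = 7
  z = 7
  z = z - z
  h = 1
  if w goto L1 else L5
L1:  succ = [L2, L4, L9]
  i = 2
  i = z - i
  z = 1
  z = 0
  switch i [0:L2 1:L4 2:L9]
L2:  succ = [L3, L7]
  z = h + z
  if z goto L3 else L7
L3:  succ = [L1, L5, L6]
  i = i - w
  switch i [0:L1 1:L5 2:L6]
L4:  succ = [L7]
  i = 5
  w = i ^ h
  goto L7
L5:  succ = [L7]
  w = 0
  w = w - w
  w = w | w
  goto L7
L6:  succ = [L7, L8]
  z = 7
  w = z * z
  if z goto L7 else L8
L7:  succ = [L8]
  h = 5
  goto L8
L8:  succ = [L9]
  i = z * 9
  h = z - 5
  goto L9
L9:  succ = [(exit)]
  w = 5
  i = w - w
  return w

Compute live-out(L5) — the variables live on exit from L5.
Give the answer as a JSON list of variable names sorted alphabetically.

Answer: ["z"]

Derivation:
Block summaries:
  L0: def={h,w,z} ue=∅
  L1: def={i,z} ue={z}
  L2: def={z} ue={h,z}
  L3: def={i} ue={i,w}
  L4: def={i,w} ue={h}
  L5: def={w} ue=∅
  L6: def={w,z} ue=∅
  L7: def={h} ue=∅
  L8: def={h,i} ue={z}
  L9: def={i,w} ue=∅

Liveness:
  L0: in=∅ out={h,w,z}
  L1: in={h,w,z} out={h,i,w,z}
  L2: in={h,i,w,z} out={h,i,w,z}
  L3: in={h,i,w,z} out={h,w,z}
  L4: in={h,z} out={z}
  L5: in={z} out={z}
  L6: in=∅ out={z}
  L7: in={z} out={z}
  L8: in={z} out=∅
  L9: in=∅ out=∅

live-out(L5) = ["z"]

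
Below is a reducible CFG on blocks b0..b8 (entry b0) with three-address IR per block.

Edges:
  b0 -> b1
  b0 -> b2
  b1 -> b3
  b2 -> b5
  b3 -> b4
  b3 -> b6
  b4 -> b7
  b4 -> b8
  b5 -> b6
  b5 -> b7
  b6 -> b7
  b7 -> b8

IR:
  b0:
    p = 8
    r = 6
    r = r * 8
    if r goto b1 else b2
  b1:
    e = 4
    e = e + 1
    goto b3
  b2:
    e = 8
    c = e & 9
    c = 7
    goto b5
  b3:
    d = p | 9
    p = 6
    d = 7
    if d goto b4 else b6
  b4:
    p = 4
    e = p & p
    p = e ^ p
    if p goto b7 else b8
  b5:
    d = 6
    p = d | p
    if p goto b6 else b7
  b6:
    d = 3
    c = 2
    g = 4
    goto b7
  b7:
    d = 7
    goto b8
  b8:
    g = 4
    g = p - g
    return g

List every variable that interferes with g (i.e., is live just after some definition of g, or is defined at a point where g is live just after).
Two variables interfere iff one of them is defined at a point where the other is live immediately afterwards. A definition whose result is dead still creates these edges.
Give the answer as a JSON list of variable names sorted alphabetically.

Per-block:
  b0: def={p,r} ue=∅
  b1: def={e} ue=∅
  b2: def={c,e} ue=∅
  b3: def={d,p} ue={p}
  b4: def={e,p} ue=∅
  b5: def={d,p} ue={p}
  b6: def={c,d,g} ue=∅
  b7: def={d} ue=∅
  b8: def={g} ue={p}

Liveness:
  live b0: ∅→{p}
  live b1: {p}→{p}
  live b2: {p}→{p}
  live b3: {p}→{p}
  live b4: ∅→{p}
  live b5: {p}→{p}
  live b6: {p}→{p}
  live b7: {p}→{p}
  live b8: {p}→∅

Interference:
  c: {p}
  d: {p}
  e: {p}
  g: {p}
  p: {c,d,e,g,r}
  r: {p}

N(g) = ["p"]

Answer: ["p"]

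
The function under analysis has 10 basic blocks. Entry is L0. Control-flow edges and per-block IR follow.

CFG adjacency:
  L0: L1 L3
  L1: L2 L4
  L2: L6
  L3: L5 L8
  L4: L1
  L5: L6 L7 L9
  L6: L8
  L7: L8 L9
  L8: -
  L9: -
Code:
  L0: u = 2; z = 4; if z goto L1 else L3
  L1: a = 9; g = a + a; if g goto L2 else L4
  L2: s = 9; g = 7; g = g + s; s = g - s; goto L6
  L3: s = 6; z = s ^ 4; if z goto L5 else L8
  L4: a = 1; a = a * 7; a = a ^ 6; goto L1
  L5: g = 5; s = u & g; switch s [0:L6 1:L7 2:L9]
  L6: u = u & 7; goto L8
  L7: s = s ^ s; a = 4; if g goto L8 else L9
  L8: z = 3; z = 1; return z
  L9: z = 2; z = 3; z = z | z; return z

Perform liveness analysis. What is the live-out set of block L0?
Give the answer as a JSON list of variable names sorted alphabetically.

Per-block:
  L0: def={u,z} ue=∅
  L1: def={a,g} ue=∅
  L2: def={g,s} ue=∅
  L3: def={s,z} ue=∅
  L4: def={a} ue=∅
  L5: def={g,s} ue={u}
  L6: def={u} ue={u}
  L7: def={a,s} ue={g,s}
  L8: def={z} ue=∅
  L9: def={z} ue=∅

Liveness:
  L0 li=∅ lo={u}
  L1 li={u} lo={u}
  L2 li={u} lo={u}
  L3 li={u} lo={u}
  L4 li={u} lo={u}
  L5 li={u} lo={g,s,u}
  L6 li={u} lo=∅
  L7 li={g,s} lo=∅
  L8 li=∅ lo=∅
  L9 li=∅ lo=∅

live-out(L0) = ["u"]

Answer: ["u"]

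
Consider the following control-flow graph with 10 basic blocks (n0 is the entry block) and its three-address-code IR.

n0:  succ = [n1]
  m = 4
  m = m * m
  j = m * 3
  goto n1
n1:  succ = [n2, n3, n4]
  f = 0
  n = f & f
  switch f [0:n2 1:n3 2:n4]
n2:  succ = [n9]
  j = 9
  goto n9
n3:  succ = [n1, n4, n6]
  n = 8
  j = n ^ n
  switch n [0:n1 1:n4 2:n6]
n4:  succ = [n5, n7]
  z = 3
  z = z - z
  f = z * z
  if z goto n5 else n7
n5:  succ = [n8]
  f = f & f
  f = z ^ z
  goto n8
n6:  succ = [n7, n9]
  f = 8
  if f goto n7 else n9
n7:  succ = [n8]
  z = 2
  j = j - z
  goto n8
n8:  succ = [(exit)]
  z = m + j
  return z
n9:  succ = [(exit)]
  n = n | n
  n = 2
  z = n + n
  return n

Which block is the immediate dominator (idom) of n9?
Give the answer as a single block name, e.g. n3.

idom tree: n1←n0 n2←n1 n3←n1 n4←n1 n5←n4 n6←n3 n7←n1 n8←n1 n9←n1
Join-block Dom:
  n1: preds {n0,n3}: {n0} ∩ {n0,n1,n3} = {n0}; idom=n0
  n4: preds {n1,n3}: {n0,n1} ∩ {n0,n1,n3} = {n0,n1}; idom=n1
  n7: preds {n4,n6}: {n0,n1,n4} ∩ {n0,n1,n3,n6} = {n0,n1}; idom=n1
  n8: preds {n5,n7}: {n0,n1,n4,n5} ∩ {n0,n1,n7} = {n0,n1}; idom=n1
  n9: preds {n2,n6}: {n0,n1,n2} ∩ {n0,n1,n3,n6} = {n0,n1}; idom=n1

idom(n9) = n1

Answer: n1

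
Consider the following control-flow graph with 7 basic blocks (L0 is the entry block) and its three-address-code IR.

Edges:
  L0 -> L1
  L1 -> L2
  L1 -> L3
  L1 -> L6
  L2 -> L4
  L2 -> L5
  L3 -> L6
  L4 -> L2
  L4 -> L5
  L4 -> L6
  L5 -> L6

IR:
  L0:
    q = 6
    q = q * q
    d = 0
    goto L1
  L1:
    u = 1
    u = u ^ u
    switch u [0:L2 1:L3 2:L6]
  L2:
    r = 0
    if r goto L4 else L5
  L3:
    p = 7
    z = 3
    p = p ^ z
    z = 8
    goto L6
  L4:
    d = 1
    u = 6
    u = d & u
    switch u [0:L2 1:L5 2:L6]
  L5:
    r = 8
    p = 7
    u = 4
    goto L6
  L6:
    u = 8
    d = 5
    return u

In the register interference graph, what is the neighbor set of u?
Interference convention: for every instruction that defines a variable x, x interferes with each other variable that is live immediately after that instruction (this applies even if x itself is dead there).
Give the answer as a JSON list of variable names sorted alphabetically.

Per-block:
  L0: def={d,q} ue=∅
  L1: def={u} ue=∅
  L2: def={r} ue=∅
  L3: def={p,z} ue=∅
  L4: def={d,u} ue=∅
  L5: def={p,r,u} ue=∅
  L6: def={d,u} ue=∅

Liveness:
  live L0: ∅→∅
  live L1: ∅→∅
  live L2: ∅→∅
  live L3: ∅→∅
  live L4: ∅→∅
  live L5: ∅→∅
  live L6: ∅→∅

Conflict graph:
  d: {u}
  p: {z}
  q: ∅
  r: ∅
  u: {d}
  z: {p}

N(u) = ["d"]

Answer: ["d"]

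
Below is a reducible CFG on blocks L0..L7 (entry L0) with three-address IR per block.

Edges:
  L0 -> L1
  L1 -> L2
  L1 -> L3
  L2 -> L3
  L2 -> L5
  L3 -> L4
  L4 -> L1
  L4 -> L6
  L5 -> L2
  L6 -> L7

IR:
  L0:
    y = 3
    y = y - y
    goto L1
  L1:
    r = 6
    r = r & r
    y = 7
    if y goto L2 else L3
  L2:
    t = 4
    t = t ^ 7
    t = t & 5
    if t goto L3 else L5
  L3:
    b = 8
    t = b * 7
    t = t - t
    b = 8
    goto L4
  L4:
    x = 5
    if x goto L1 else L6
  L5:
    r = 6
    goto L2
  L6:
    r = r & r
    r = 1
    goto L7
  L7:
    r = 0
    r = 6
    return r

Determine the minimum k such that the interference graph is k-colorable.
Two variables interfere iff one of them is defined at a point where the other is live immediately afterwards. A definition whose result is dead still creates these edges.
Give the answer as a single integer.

Per-block:
  L0: def={y} ue=∅
  L1: def={r,y} ue=∅
  L2: def={t} ue=∅
  L3: def={b,t} ue=∅
  L4: def={x} ue=∅
  L5: def={r} ue=∅
  L6: def={r} ue={r}
  L7: def={r} ue=∅

Liveness:
  L0: in=∅ out=∅
  L1: in=∅ out={r}
  L2: in={r} out={r}
  L3: in={r} out={r}
  L4: in={r} out={r}
  L5: in=∅ out={r}
  L6: in={r} out=∅
  L7: in=∅ out=∅

Conflict graph:
  b↔{r}
  r↔{b,t,x,y}
  t↔{r}
  x↔{r}
  y↔{r}

Colouring:
  clique {b,r} ⇒ need ≥ 2
  2-colouring: r0={r}  r1={b,t,x,y}
  χ = 2

Answer: 2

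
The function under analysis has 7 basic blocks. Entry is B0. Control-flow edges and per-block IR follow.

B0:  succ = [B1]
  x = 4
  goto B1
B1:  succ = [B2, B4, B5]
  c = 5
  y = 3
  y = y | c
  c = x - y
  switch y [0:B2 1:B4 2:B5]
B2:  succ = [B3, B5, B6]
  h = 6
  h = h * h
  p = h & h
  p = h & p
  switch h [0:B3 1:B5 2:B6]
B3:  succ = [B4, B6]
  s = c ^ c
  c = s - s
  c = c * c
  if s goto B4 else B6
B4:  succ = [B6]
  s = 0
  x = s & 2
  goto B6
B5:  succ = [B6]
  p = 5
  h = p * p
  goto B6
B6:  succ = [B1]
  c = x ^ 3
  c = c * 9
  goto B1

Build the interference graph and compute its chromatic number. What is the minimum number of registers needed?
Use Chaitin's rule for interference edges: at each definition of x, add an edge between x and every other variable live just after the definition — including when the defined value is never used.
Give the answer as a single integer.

Answer: 4

Derivation:
Block summaries:
  B0 def {x} use ∅
  B1 def {c,y} use {x}
  B2 def {h,p} use ∅
  B3 def {c,s} use {c}
  B4 def {s,x} use ∅
  B5 def {h,p} use ∅
  B6 def {c} use {x}

Backward fixpoint:
  B0 li=∅ lo={x}
  B1 li={x} lo={c,x}
  B2 li={c,x} lo={c,x}
  B3 li={c,x} lo={x}
  B4 li=∅ lo={x}
  B5 li={x} lo={x}
  B6 li={x} lo={x}

Conflict graph:
  c: {h,p,s,x,y}
  h: {c,p,x}
  p: {c,h,x}
  s: {c,x}
  x: {c,h,p,s,y}
  y: {c,x}

Colouring:
  clique {c,h,p,x} ⇒ need ≥ 4
  4-colouring: r0={c}  r1={x}  r2={h,s,y}  r3={p}
  χ = 4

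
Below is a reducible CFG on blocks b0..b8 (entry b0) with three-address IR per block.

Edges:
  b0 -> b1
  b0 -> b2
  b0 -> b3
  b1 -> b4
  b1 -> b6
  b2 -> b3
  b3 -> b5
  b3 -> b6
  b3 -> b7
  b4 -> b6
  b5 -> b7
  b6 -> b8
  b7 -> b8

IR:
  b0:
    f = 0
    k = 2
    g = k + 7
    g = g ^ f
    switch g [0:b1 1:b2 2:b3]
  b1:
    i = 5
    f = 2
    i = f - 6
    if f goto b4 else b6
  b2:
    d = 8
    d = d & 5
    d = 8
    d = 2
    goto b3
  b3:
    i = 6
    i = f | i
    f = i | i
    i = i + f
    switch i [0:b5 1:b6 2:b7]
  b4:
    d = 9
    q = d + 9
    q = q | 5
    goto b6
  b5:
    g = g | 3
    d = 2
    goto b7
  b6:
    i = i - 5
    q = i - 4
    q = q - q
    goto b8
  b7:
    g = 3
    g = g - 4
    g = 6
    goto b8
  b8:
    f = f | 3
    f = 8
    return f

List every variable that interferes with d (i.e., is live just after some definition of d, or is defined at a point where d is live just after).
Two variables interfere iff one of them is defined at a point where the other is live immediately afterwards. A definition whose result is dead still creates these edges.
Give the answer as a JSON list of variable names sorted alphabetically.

def/use:
  b0: def={f,g,k} ue=∅
  b1: def={f,i} ue=∅
  b2: def={d} ue=∅
  b3: def={f,i} ue={f}
  b4: def={d,q} ue=∅
  b5: def={d,g} ue={g}
  b6: def={i,q} ue={i}
  b7: def={g} ue=∅
  b8: def={f} ue={f}

Backward fixpoint:
  live b0: ∅→{f,g}
  live b1: ∅→{f,i}
  live b2: {f,g}→{f,g}
  live b3: {f,g}→{f,g,i}
  live b4: {f,i}→{f,i}
  live b5: {f,g}→{f}
  live b6: {f,i}→{f}
  live b7: {f}→{f}
  live b8: {f}→∅

Interfere edges:
  d: {f,g,i}
  f: {d,g,i,k,q}
  g: {d,f,i}
  i: {d,f,g,q}
  k: {f}
  q: {f,i}

N(d) = ["f", "g", "i"]

Answer: ["f", "g", "i"]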